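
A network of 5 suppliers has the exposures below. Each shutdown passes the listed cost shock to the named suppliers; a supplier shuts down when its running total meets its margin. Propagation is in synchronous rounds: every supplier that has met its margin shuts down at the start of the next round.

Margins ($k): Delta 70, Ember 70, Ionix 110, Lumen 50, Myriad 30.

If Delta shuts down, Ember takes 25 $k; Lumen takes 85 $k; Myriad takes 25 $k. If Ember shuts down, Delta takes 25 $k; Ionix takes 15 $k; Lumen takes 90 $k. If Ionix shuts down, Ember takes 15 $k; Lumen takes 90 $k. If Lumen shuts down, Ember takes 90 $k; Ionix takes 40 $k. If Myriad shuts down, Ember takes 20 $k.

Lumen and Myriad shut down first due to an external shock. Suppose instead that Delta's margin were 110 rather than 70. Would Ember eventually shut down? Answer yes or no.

yes

With Delta's margin at 110:
Round 1 — Lumen, Myriad shut down (initial).
  Ember: +90+20 → 110 ≥ 70
  Ionix: +40 → 40 < 110
Round 2 — Ember shuts down.
  Delta: +25 → 25 < 110
  Ionix: +15 → 55 < 110
No further shutdowns.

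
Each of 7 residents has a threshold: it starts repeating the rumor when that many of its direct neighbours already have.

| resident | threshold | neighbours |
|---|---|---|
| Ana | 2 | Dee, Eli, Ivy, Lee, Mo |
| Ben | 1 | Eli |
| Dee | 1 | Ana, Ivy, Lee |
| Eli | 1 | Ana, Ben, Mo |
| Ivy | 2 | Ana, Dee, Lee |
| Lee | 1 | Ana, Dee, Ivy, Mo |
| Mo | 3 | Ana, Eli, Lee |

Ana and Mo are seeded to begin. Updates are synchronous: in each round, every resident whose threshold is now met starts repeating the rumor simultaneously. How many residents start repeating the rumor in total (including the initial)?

Round 1 — Ana, Mo start repeating the rumor (initial).
Round 2 — checking thresholds:
  Dee: 1 of 3 neighbours ≥ 1, starts repeating the rumor.
  Eli: 2 of 3 neighbours ≥ 1, starts repeating the rumor.
  Ivy: 1 of 3 neighbours < 2, below threshold.
  Lee: 2 of 4 neighbours ≥ 1, starts repeating the rumor.
Round 3 — checking thresholds:
  Ben: 1 of 1 neighbours ≥ 1, starts repeating the rumor.
  Ivy: 3 of 3 neighbours ≥ 2, starts repeating the rumor.
Round 4 — no new spreads; cascade stops.

7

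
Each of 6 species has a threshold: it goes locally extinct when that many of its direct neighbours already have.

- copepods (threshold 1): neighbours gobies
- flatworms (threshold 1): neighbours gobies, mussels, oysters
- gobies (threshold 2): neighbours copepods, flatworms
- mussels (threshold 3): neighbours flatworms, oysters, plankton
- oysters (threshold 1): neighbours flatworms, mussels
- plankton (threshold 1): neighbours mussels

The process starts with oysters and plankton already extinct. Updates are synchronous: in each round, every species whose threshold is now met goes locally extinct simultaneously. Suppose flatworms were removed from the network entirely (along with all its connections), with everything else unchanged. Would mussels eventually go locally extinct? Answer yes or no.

With flatworms removed:
Round 1 — oysters, plankton go locally extinct (initial).
Round 2 — no new extinctions; cascade stops.

no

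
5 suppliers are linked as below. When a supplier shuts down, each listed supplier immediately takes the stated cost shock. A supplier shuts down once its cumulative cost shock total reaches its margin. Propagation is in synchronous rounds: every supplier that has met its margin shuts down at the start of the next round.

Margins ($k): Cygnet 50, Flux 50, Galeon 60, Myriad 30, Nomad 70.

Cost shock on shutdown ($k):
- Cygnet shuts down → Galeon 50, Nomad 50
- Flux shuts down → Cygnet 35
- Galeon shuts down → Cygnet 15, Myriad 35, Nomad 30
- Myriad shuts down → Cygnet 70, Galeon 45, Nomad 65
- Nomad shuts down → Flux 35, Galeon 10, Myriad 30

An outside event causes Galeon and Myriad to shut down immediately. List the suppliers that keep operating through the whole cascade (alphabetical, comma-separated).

Round 1 — Galeon, Myriad shut down (initial).
  Cygnet: +15+70 → 85 ≥ 50
  Nomad: +30+65 → 95 ≥ 70
Round 2 — Cygnet, Nomad shut down.
  Flux: +35 → 35 < 50
No further shutdowns.

Flux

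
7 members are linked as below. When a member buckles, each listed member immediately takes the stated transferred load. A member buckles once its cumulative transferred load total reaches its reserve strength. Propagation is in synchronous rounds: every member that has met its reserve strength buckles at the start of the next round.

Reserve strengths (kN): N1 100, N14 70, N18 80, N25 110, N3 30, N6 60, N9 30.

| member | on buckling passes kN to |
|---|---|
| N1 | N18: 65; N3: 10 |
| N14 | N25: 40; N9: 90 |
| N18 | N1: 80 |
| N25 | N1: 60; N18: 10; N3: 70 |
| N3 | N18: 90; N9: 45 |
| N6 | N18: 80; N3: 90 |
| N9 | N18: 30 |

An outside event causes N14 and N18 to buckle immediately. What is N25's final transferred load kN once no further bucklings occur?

40

Round 1 — N14, N18 buckle (initial).
  N1: +80 → 80 < 100
  N25: +40 → 40 < 110
  N9: +90 → 90 ≥ 30
Round 2 — N9 buckles.
No further bucklings.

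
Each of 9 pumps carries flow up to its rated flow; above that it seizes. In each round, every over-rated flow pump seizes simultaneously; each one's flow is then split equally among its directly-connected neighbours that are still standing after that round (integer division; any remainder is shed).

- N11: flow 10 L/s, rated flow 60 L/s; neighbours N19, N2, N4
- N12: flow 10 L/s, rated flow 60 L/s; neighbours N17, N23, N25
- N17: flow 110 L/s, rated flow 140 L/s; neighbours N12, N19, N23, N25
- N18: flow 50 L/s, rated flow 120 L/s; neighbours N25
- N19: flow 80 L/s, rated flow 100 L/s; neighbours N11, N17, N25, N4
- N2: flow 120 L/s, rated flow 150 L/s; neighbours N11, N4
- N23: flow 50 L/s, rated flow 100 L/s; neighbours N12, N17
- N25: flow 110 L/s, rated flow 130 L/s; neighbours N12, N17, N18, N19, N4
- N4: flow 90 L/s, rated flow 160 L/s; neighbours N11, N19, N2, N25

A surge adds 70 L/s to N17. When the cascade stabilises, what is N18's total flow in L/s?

101

Round 1 — N17 at 180 > 140. N17 seizes.
  N17 sheds 180 L/s to N12, N19, N23, N25: 45 each.
    N12: 10+45 = 55 ≤ 60
    N19: 80+45 = 125 > 100
    N23: 50+45 = 95 ≤ 100
    N25: 110+45 = 155 > 130
Round 2 — N19, N25 seize.
  N19 sheds 125 L/s to N11, N4: 62 each (1 lost).
    N11: 10+62 = 72 > 60
    N4: 90+62 = 152 ≤ 160
  N25 sheds 155 L/s to N12, N18, N4: 51 each (2 lost).
    N12: 55+51 = 106 > 60
    N18: 50+51 = 101 ≤ 120
    N4: 152+51 = 203 > 160
Round 3 — N11, N12, N4 seize.
  N11 sheds 72 L/s to N2: 72 each.
    N2: 120+72 = 192 > 150
  N12 sheds 106 L/s to N23: 106 each.
    N23: 95+106 = 201 > 100
  N4 sheds 203 L/s to N2: 203 each.
    N2: 192+203 = 395 > 150
Round 4 — N2, N23 seize.
  N2 sheds 395 L/s: no online neighbours, lost.
  N23 sheds 201 L/s: no online neighbours, lost.
No further seizures.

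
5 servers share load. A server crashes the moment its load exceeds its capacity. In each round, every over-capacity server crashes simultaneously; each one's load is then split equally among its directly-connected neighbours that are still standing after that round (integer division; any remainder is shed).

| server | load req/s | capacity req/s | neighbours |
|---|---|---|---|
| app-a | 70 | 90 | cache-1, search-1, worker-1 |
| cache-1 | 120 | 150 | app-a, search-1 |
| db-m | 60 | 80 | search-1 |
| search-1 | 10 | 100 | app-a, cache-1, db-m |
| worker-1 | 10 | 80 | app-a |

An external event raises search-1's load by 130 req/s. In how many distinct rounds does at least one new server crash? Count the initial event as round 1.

Round 1 — search-1 at 140 > 100. search-1 crashes.
  search-1 sheds 140 req/s to app-a, cache-1, db-m: 46 each (2 lost).
    app-a: 70+46 = 116 > 90
    cache-1: 120+46 = 166 > 150
    db-m: 60+46 = 106 > 80
Round 2 — app-a, cache-1, db-m crash.
  app-a sheds 116 req/s to worker-1: 116 each.
    worker-1: 10+116 = 126 > 80
  cache-1 sheds 166 req/s: no online neighbours, lost.
  db-m sheds 106 req/s: no online neighbours, lost.
Round 3 — worker-1 crashes.
  worker-1 sheds 126 req/s: no online neighbours, lost.
No further crashes.

3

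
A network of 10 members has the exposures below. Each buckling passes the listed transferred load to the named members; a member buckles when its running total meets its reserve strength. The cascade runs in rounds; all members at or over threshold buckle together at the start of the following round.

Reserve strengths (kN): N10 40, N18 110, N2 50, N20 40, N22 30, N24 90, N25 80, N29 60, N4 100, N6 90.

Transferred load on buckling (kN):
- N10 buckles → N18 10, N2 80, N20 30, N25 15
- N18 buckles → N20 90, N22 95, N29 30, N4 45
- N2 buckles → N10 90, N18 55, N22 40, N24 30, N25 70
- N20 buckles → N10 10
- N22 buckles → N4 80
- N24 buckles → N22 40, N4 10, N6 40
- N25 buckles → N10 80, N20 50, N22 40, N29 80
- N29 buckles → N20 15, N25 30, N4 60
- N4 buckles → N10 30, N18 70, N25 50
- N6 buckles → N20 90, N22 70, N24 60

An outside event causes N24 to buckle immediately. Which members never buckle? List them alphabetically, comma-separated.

Round 1 — N24 buckles (initial).
  N22: +40 → 40 ≥ 30
  N4: +10 → 10 < 100
  N6: +40 → 40 < 90
Round 2 — N22 buckles.
  N4: +80 → 90 < 100
No further bucklings.

N10, N18, N2, N20, N25, N29, N4, N6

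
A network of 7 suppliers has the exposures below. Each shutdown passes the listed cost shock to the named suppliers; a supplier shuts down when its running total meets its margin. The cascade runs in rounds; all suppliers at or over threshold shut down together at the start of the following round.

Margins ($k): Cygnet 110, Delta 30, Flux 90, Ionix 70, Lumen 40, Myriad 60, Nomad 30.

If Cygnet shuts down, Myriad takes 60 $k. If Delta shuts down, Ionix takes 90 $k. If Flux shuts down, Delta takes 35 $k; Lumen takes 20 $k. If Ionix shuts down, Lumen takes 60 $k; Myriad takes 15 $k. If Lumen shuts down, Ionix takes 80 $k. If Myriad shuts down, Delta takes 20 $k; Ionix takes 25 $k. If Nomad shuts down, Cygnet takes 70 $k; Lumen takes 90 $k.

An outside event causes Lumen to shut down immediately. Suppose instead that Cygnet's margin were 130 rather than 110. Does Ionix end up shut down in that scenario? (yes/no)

yes

With Cygnet's margin at 130:
Round 1 — Lumen shuts down (initial).
  Ionix: +80 → 80 ≥ 70
Round 2 — Ionix shuts down.
  Myriad: +15 → 15 < 60
No further shutdowns.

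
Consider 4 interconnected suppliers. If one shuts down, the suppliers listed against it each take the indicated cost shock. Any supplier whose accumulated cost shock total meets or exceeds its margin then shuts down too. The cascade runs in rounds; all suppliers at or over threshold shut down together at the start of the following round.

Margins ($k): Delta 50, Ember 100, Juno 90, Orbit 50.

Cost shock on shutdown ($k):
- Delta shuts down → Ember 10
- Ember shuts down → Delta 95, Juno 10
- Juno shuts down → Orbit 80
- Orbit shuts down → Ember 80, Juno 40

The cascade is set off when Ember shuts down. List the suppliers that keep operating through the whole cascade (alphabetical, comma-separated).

Round 1 — Ember shuts down (initial).
  Delta: +95 → 95 ≥ 50
  Juno: +10 → 10 < 90
Round 2 — Delta shuts down.
No further shutdowns.

Juno, Orbit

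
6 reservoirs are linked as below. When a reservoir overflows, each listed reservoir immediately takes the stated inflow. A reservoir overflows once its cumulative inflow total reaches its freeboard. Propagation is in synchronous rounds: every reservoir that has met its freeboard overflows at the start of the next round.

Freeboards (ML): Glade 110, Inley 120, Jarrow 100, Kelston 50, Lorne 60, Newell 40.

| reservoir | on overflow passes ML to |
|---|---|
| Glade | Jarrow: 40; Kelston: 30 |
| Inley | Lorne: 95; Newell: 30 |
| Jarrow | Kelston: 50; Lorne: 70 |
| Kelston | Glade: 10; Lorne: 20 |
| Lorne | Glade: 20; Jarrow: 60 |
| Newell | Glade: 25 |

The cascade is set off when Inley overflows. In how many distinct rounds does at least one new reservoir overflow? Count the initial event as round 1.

2

Round 1 — Inley overflows (initial).
  Lorne: +95 → 95 ≥ 60
  Newell: +30 → 30 < 40
Round 2 — Lorne overflows.
  Glade: +20 → 20 < 110
  Jarrow: +60 → 60 < 100
No further overflows.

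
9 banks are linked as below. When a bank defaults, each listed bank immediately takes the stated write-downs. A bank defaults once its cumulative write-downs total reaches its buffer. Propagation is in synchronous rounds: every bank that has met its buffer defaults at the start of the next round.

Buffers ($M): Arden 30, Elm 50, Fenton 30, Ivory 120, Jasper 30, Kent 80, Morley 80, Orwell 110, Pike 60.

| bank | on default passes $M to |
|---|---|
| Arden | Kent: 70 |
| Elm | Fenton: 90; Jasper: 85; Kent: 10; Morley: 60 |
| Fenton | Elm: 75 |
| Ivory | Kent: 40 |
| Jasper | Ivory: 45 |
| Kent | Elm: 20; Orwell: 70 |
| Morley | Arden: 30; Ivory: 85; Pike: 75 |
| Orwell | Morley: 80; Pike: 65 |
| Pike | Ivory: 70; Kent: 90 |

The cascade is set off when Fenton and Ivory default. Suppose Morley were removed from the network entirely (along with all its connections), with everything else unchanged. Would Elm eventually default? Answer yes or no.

yes

With Morley removed:
Round 1 — Fenton, Ivory default (initial).
  Elm: +75 → 75 ≥ 50
  Kent: +40 → 40 < 80
Round 2 — Elm defaults.
  Jasper: +85 → 85 ≥ 30
  Kent: +10 → 50 < 80
Round 3 — Jasper defaults.
No further defaults.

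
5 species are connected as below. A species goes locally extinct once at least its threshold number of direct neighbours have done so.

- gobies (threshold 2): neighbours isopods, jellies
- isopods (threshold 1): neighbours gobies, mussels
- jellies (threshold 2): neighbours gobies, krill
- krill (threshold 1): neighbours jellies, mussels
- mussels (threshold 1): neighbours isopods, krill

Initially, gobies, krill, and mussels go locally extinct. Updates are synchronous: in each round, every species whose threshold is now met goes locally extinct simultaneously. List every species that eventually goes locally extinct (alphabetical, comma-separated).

gobies, isopods, jellies, krill, mussels

Round 1 — gobies, krill, mussels go locally extinct (initial).
Round 2 — checking thresholds:
  isopods: 2 of 2 neighbours ≥ 1, goes locally extinct.
  jellies: 2 of 2 neighbours ≥ 2, goes locally extinct.
Round 3 — no new extinctions; cascade stops.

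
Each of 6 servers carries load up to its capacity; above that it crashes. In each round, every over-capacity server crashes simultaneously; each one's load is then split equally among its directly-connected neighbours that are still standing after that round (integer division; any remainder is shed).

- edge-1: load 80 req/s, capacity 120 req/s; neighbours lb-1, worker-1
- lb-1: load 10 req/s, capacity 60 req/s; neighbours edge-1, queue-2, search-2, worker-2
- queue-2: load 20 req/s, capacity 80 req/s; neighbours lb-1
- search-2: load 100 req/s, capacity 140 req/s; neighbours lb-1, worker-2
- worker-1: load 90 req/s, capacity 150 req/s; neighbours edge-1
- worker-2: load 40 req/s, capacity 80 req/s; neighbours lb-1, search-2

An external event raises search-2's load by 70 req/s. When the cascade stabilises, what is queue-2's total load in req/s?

Round 1 — search-2 at 170 > 140. search-2 crashes.
  search-2 sheds 170 req/s to lb-1, worker-2: 85 each.
    lb-1: 10+85 = 95 > 60
    worker-2: 40+85 = 125 > 80
Round 2 — lb-1, worker-2 crash.
  lb-1 sheds 95 req/s to edge-1, queue-2: 47 each (1 lost).
    edge-1: 80+47 = 127 > 120
    queue-2: 20+47 = 67 ≤ 80
  worker-2 sheds 125 req/s: no online neighbours, lost.
Round 3 — edge-1 crashes.
  edge-1 sheds 127 req/s to worker-1: 127 each.
    worker-1: 90+127 = 217 > 150
Round 4 — worker-1 crashes.
  worker-1 sheds 217 req/s: no online neighbours, lost.
No further crashes.

67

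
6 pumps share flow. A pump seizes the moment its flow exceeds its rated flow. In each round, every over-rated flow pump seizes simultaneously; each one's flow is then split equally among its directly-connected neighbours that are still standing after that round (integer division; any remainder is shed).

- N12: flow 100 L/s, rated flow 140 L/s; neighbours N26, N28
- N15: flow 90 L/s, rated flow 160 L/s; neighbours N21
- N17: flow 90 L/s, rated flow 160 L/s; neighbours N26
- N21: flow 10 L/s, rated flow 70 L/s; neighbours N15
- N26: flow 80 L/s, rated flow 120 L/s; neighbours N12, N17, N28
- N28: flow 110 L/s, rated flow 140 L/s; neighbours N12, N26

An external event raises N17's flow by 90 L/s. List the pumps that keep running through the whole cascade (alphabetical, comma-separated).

Round 1 — N17 at 180 > 160. N17 seizes.
  N17 sheds 180 L/s to N26: 180 each.
    N26: 80+180 = 260 > 120
Round 2 — N26 seizes.
  N26 sheds 260 L/s to N12, N28: 130 each.
    N12: 100+130 = 230 > 140
    N28: 110+130 = 240 > 140
Round 3 — N12, N28 seize.
  N12 sheds 230 L/s: no online neighbours, lost.
  N28 sheds 240 L/s: no online neighbours, lost.
No further seizures.

N15, N21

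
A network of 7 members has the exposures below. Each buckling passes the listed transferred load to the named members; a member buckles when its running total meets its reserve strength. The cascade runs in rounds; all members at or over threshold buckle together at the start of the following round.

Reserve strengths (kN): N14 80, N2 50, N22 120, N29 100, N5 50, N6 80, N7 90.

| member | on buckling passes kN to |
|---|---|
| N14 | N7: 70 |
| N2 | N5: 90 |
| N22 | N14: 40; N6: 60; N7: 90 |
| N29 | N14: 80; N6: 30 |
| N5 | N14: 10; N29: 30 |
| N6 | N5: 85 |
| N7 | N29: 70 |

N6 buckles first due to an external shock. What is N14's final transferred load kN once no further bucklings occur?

10

Round 1 — N6 buckles (initial).
  N5: +85 → 85 ≥ 50
Round 2 — N5 buckles.
  N14: +10 → 10 < 80
  N29: +30 → 30 < 100
No further bucklings.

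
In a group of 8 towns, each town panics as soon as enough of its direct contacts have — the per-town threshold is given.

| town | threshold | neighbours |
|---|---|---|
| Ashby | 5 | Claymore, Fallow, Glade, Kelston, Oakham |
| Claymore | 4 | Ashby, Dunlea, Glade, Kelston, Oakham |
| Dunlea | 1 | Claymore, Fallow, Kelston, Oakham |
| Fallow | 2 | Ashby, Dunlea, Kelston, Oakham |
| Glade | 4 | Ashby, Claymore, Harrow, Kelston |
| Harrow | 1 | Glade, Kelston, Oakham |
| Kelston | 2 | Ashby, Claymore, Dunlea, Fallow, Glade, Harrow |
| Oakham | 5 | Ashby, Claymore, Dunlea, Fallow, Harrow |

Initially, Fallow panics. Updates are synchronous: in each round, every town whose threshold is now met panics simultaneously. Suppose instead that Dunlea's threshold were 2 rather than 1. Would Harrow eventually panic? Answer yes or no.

no

With Dunlea's threshold at 2:
Round 1 — Fallow panics (initial).
Round 2 — no new panics; cascade stops.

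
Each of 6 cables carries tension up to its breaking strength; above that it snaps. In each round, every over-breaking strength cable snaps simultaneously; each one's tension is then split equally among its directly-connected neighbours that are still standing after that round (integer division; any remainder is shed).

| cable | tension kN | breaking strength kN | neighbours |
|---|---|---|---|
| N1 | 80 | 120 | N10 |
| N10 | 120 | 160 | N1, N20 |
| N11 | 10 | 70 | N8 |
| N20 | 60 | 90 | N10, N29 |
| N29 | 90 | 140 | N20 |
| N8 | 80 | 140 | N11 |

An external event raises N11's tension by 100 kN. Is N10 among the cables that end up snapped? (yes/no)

Round 1 — N11 at 110 > 70. N11 snaps.
  N11 sheds 110 kN to N8: 110 each.
    N8: 80+110 = 190 > 140
Round 2 — N8 snaps.
  N8 sheds 190 kN: no online neighbours, lost.
No further breaks.

no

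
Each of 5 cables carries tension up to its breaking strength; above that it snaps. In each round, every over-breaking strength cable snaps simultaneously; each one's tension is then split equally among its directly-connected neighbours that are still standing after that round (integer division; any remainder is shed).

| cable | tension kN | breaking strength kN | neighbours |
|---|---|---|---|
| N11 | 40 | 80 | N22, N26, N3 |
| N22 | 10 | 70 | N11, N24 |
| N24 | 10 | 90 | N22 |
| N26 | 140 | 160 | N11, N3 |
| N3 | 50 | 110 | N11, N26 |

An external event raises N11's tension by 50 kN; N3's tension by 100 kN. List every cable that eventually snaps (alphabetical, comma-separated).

N11, N26, N3

Round 1 — N11 at 90 > 80; N3 at 150 > 110. N11, N3 snap.
  N11 sheds 90 kN to N22, N26: 45 each.
    N22: 10+45 = 55 ≤ 70
    N26: 140+45 = 185 > 160
  N3 sheds 150 kN to N26: 150 each.
    N26: 185+150 = 335 > 160
Round 2 — N26 snaps.
  N26 sheds 335 kN: no online neighbours, lost.
No further breaks.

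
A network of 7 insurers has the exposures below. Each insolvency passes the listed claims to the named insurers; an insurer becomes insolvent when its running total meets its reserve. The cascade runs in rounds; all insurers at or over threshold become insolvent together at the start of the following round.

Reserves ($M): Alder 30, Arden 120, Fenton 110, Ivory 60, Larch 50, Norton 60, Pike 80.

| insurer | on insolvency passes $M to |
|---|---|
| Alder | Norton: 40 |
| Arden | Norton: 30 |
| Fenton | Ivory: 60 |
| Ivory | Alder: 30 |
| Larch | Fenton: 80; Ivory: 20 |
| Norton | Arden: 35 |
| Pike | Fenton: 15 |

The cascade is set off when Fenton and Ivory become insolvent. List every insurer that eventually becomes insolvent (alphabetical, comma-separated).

Alder, Fenton, Ivory

Round 1 — Fenton, Ivory become insolvent (initial).
  Alder: +30 → 30 ≥ 30
Round 2 — Alder becomes insolvent.
  Norton: +40 → 40 < 60
No further insolvencies.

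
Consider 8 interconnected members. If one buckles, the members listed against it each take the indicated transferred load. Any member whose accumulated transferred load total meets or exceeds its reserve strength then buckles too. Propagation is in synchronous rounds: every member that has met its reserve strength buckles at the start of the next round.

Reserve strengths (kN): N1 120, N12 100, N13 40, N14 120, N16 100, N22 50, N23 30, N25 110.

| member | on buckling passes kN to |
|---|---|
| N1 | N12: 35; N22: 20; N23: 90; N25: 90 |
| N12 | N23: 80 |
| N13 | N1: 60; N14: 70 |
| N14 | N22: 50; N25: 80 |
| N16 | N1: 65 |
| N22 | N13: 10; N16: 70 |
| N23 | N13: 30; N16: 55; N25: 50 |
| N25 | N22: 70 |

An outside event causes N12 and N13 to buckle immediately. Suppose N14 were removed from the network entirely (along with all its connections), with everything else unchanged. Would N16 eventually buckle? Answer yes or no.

With N14 removed:
Round 1 — N12, N13 buckle (initial).
  N1: +60 → 60 < 120
  N23: +80 → 80 ≥ 30
Round 2 — N23 buckles.
  N16: +55 → 55 < 100
  N25: +50 → 50 < 110
No further bucklings.

no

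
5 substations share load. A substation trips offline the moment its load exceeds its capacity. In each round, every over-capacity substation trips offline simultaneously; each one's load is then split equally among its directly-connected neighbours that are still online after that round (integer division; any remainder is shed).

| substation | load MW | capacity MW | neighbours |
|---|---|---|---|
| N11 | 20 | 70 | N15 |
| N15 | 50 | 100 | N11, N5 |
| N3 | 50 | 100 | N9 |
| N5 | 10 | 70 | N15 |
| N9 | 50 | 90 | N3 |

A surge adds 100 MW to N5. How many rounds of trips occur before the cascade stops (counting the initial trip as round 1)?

3

Round 1 — N5 at 110 > 70. N5 trips offline.
  N5 sheds 110 MW to N15: 110 each.
    N15: 50+110 = 160 > 100
Round 2 — N15 trips offline.
  N15 sheds 160 MW to N11: 160 each.
    N11: 20+160 = 180 > 70
Round 3 — N11 trips offline.
  N11 sheds 180 MW: no online neighbours, lost.
No further trips.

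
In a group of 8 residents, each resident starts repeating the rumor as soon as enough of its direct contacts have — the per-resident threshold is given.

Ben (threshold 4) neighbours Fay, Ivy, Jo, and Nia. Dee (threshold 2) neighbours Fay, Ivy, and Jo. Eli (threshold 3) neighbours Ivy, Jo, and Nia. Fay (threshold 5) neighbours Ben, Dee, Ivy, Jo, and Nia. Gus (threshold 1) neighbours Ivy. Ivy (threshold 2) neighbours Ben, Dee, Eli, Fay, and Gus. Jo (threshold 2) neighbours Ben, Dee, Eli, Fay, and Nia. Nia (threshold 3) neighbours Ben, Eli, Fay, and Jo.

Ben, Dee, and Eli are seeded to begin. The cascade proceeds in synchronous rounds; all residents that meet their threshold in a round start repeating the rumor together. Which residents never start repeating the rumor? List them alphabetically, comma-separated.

none

Round 1 — Ben, Dee, Eli start repeating the rumor (initial).
Round 2 — checking thresholds:
  Fay: 2 of 5 neighbours < 5, below threshold.
  Ivy: 3 of 5 neighbours ≥ 2, starts repeating the rumor.
  Jo: 3 of 5 neighbours ≥ 2, starts repeating the rumor.
  Nia: 2 of 4 neighbours < 3, below threshold.
Round 3 — checking thresholds:
  Fay: 4 of 5 neighbours < 5, below threshold.
  Gus: 1 of 1 neighbours ≥ 1, starts repeating the rumor.
  Nia: 3 of 4 neighbours ≥ 3, starts repeating the rumor.
Round 4 — checking thresholds:
  Fay: 5 of 5 neighbours ≥ 5, starts repeating the rumor.
Round 5 — no new spreads; cascade stops.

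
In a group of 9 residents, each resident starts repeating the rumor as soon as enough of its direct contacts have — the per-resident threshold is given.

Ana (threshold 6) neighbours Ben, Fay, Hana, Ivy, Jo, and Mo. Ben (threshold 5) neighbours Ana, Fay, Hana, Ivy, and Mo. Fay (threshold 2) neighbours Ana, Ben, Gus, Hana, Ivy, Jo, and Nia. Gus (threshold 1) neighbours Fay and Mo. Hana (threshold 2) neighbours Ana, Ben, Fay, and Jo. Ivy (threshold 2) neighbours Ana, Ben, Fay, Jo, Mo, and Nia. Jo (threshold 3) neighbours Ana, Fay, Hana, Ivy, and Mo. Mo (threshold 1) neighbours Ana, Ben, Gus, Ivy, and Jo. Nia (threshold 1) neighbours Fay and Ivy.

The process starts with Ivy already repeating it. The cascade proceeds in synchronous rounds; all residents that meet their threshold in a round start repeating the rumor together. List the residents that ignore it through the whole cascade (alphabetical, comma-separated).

Ana, Ben

Round 1 — Ivy starts repeating the rumor (initial).
Round 2 — checking thresholds:
  Ana: 1 of 6 neighbours < 6, below threshold.
  Ben: 1 of 5 neighbours < 5, below threshold.
  Fay: 1 of 7 neighbours < 2, below threshold.
  Jo: 1 of 5 neighbours < 3, below threshold.
  Mo: 1 of 5 neighbours ≥ 1, starts repeating the rumor.
  Nia: 1 of 2 neighbours ≥ 1, starts repeating the rumor.
Round 3 — checking thresholds:
  Ana: 2 of 6 neighbours < 6, below threshold.
  Ben: 2 of 5 neighbours < 5, below threshold.
  Fay: 2 of 7 neighbours ≥ 2, starts repeating the rumor.
  Gus: 1 of 2 neighbours ≥ 1, starts repeating the rumor.
  Jo: 2 of 5 neighbours < 3, below threshold.
Round 4 — checking thresholds:
  Ana: 3 of 6 neighbours < 6, below threshold.
  Ben: 3 of 5 neighbours < 5, below threshold.
  Hana: 1 of 4 neighbours < 2, below threshold.
  Jo: 3 of 5 neighbours ≥ 3, starts repeating the rumor.
Round 5 — checking thresholds:
  Ana: 4 of 6 neighbours < 6, below threshold.
  Ben: 3 of 5 neighbours < 5, below threshold.
  Hana: 2 of 4 neighbours ≥ 2, starts repeating the rumor.
Round 6 — no new spreads; cascade stops.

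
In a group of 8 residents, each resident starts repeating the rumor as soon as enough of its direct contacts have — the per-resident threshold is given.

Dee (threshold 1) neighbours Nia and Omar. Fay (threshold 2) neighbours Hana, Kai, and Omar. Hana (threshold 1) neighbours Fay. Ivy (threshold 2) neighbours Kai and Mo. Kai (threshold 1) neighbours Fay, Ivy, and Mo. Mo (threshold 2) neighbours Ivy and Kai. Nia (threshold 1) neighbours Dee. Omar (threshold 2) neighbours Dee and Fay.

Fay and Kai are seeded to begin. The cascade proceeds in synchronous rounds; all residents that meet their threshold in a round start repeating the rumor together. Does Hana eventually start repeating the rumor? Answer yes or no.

yes

Round 1 — Fay, Kai start repeating the rumor (initial).
Round 2 — checking thresholds:
  Hana: 1 of 1 neighbours ≥ 1, starts repeating the rumor.
  Ivy: 1 of 2 neighbours < 2, not yet.
  Mo: 1 of 2 neighbours < 2, not yet.
  Omar: 1 of 2 neighbours < 2, not yet.
Round 3 — no new spreads; cascade stops.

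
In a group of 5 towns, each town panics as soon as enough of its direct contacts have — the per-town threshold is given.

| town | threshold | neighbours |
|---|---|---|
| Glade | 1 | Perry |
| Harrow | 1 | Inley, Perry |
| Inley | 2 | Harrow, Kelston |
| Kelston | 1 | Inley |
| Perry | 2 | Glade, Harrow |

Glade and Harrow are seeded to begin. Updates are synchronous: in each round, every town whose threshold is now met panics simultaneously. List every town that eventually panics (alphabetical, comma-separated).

Glade, Harrow, Perry

Round 1 — Glade, Harrow panic (initial).
Round 2 — checking thresholds:
  Inley: 1 of 2 neighbours < 2, not yet.
  Perry: 2 of 2 neighbours ≥ 2, panics.
Round 3 — no new panics; cascade stops.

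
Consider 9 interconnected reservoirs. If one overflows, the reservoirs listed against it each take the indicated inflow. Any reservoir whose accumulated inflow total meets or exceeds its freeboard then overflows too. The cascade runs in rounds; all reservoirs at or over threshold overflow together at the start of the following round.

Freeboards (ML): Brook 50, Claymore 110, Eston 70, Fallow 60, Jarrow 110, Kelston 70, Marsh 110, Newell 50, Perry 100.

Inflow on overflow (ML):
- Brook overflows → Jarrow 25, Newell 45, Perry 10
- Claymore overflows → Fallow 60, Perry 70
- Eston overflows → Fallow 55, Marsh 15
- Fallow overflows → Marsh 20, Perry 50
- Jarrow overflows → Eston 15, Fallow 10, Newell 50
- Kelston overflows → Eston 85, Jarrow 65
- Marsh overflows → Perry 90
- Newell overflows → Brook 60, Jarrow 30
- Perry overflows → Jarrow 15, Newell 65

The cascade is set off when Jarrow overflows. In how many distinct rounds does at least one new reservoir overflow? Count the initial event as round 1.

Round 1 — Jarrow overflows (initial).
  Eston: +15 → 15 < 70
  Fallow: +10 → 10 < 60
  Newell: +50 → 50 ≥ 50
Round 2 — Newell overflows.
  Brook: +60 → 60 ≥ 50
Round 3 — Brook overflows.
  Perry: +10 → 10 < 100
No further overflows.

3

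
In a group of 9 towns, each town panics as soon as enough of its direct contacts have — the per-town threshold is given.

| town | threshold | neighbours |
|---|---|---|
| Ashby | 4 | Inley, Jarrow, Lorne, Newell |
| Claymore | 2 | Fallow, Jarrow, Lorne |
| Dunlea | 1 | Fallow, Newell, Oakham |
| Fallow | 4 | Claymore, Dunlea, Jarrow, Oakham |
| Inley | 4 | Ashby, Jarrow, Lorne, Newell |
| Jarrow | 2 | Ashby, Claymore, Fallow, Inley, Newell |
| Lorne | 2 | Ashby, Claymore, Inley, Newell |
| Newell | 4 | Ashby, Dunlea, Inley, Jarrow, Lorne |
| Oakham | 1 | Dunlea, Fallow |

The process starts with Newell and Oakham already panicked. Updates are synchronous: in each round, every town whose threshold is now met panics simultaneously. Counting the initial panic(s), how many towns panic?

Round 1 — Newell, Oakham panic (initial).
Round 2 — checking thresholds:
  Ashby: 1 of 4 neighbours < 4, not yet.
  Dunlea: 2 of 3 neighbours ≥ 1, panics.
  Fallow: 1 of 4 neighbours < 4, not yet.
  Inley: 1 of 4 neighbours < 4, not yet.
  Jarrow: 1 of 5 neighbours < 2, not yet.
  Lorne: 1 of 4 neighbours < 2, not yet.
Round 3 — no new panics; cascade stops.

3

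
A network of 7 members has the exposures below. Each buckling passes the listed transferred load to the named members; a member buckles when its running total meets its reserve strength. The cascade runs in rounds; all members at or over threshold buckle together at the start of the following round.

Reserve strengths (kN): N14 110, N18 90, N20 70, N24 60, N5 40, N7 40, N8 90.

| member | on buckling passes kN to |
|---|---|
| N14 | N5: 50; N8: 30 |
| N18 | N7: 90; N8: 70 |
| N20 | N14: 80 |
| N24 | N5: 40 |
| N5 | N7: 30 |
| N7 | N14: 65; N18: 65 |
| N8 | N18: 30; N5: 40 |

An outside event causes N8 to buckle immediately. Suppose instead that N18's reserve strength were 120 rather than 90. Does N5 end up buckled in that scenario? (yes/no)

yes

With N18's reserve strength at 120:
Round 1 — N8 buckles (initial).
  N18: +30 → 30 < 120
  N5: +40 → 40 ≥ 40
Round 2 — N5 buckles.
  N7: +30 → 30 < 40
No further bucklings.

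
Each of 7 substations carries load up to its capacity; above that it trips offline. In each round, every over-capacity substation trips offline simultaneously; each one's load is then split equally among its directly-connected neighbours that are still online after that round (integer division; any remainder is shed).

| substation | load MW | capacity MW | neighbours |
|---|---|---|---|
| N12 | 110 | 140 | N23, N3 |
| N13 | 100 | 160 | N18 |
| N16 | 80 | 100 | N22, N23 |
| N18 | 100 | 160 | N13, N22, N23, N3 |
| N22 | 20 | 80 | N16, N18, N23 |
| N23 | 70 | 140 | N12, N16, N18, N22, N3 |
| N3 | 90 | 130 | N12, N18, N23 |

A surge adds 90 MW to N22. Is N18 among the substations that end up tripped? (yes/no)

yes

Round 1 — N22 at 110 > 80. N22 trips offline.
  N22 sheds 110 MW to N16, N18, N23: 36 each (2 lost).
    N16: 80+36 = 116 > 100
    N18: 100+36 = 136 ≤ 160
    N23: 70+36 = 106 ≤ 140
Round 2 — N16 trips offline.
  N16 sheds 116 MW to N23: 116 each.
    N23: 106+116 = 222 > 140
Round 3 — N23 trips offline.
  N23 sheds 222 MW to N12, N18, N3: 74 each.
    N12: 110+74 = 184 > 140
    N18: 136+74 = 210 > 160
    N3: 90+74 = 164 > 130
Round 4 — N12, N18, N3 trip offline.
  N12 sheds 184 MW: no online neighbours, lost.
  N18 sheds 210 MW to N13: 210 each.
    N13: 100+210 = 310 > 160
  N3 sheds 164 MW: no online neighbours, lost.
Round 5 — N13 trips offline.
  N13 sheds 310 MW: no online neighbours, lost.
No further trips.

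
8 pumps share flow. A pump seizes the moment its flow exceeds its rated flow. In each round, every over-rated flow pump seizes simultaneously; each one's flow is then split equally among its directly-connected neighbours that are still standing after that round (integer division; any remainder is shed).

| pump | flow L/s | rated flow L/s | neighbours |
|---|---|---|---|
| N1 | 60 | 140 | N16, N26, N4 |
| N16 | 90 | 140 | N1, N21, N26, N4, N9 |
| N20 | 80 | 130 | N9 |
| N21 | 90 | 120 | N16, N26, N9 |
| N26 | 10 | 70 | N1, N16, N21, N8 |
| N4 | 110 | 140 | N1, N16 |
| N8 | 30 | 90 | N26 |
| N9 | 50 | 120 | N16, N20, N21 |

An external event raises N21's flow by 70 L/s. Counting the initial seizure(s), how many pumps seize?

Round 1 — N21 at 160 > 120. N21 seizes.
  N21 sheds 160 L/s to N16, N26, N9: 53 each (1 lost).
    N16: 90+53 = 143 > 140
    N26: 10+53 = 63 ≤ 70
    N9: 50+53 = 103 ≤ 120
Round 2 — N16 seizes.
  N16 sheds 143 L/s to N1, N26, N4, N9: 35 each (3 lost).
    N1: 60+35 = 95 ≤ 140
    N26: 63+35 = 98 > 70
    N4: 110+35 = 145 > 140
    N9: 103+35 = 138 > 120
Round 3 — N26, N4, N9 seize.
  N26 sheds 98 L/s to N1, N8: 49 each.
    N1: 95+49 = 144 > 140
    N8: 30+49 = 79 ≤ 90
  N4 sheds 145 L/s to N1: 145 each.
    N1: 144+145 = 289 > 140
  N9 sheds 138 L/s to N20: 138 each.
    N20: 80+138 = 218 > 130
Round 4 — N1, N20 seize.
  N1 sheds 289 L/s: no online neighbours, lost.
  N20 sheds 218 L/s: no online neighbours, lost.
No further seizures.

7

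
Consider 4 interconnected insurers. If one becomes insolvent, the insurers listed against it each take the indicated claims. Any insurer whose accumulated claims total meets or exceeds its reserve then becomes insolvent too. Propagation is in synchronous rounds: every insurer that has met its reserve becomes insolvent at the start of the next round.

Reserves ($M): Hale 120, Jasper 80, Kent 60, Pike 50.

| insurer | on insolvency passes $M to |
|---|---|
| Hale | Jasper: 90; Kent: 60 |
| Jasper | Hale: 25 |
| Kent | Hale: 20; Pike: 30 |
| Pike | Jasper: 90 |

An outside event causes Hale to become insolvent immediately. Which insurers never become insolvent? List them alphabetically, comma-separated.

Round 1 — Hale becomes insolvent (initial).
  Jasper: +90 → 90 ≥ 80
  Kent: +60 → 60 ≥ 60
Round 2 — Jasper, Kent become insolvent.
  Pike: +30 → 30 < 50
No further insolvencies.

Pike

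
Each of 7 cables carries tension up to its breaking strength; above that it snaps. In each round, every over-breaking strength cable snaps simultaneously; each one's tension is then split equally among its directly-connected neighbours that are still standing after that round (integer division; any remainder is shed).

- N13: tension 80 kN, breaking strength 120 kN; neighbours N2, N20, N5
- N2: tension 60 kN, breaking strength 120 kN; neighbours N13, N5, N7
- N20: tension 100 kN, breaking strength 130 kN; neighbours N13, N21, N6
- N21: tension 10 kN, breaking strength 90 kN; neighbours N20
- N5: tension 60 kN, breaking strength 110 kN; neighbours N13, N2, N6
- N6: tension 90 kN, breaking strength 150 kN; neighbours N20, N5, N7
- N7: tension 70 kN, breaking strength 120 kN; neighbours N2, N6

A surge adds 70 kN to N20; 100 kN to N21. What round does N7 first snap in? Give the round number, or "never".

Round 1 — N20 at 170 > 130; N21 at 110 > 90. N20, N21 snap.
  N20 sheds 170 kN to N13, N6: 85 each.
    N13: 80+85 = 165 > 120
    N6: 90+85 = 175 > 150
  N21 sheds 110 kN: no online neighbours, lost.
Round 2 — N13, N6 snap.
  N13 sheds 165 kN to N2, N5: 82 each (1 lost).
    N2: 60+82 = 142 > 120
    N5: 60+82 = 142 > 110
  N6 sheds 175 kN to N5, N7: 87 each (1 lost).
    N5: 142+87 = 229 > 110
    N7: 70+87 = 157 > 120
Round 3 — N2, N5, N7 snap.
  N2 sheds 142 kN: no online neighbours, lost.
  N5 sheds 229 kN: no online neighbours, lost.
  N7 sheds 157 kN: no online neighbours, lost.
No further breaks.

3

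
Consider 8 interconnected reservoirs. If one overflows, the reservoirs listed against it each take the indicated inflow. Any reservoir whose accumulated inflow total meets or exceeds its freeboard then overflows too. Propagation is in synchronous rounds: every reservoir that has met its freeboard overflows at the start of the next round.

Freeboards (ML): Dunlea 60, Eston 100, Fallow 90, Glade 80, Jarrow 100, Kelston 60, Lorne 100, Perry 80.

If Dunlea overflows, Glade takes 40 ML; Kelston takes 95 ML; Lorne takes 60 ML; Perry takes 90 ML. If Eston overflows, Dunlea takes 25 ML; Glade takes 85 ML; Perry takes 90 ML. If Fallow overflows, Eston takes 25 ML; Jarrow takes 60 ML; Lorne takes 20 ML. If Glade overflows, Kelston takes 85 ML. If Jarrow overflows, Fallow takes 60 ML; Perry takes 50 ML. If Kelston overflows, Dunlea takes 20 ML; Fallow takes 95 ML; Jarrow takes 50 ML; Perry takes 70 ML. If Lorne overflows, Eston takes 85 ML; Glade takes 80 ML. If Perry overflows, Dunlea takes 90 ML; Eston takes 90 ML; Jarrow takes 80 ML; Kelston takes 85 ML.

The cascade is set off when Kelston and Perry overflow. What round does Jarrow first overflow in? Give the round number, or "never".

2

Round 1 — Kelston, Perry overflow (initial).
  Dunlea: +20+90 → 110 ≥ 60
  Eston: +90 → 90 < 100
  Fallow: +95 → 95 ≥ 90
  Jarrow: +50+80 → 130 ≥ 100
Round 2 — Dunlea, Fallow, Jarrow overflow.
  Eston: +25 → 115 ≥ 100
  Glade: +40 → 40 < 80
  Lorne: +60+20 → 80 < 100
Round 3 — Eston overflows.
  Glade: +85 → 125 ≥ 80
Round 4 — Glade overflows.
No further overflows.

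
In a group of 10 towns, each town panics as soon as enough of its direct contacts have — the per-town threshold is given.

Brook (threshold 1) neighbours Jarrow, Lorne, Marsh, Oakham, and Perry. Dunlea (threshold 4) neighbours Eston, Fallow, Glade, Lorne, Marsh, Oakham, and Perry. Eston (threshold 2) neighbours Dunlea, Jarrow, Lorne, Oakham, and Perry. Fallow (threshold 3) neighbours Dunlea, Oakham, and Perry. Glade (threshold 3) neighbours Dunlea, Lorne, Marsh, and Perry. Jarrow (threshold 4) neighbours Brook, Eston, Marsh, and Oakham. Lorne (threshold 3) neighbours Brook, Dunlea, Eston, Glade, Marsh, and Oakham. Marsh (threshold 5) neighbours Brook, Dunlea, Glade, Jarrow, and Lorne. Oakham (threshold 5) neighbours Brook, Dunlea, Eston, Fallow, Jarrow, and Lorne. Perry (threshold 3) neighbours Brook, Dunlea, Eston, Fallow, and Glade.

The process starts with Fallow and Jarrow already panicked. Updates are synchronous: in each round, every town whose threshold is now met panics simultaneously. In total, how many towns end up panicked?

Round 1 — Fallow, Jarrow panic (initial).
Round 2 — checking thresholds:
  Brook: 1 of 5 neighbours ≥ 1, panics.
  Dunlea: 1 of 7 neighbours < 4, below threshold.
  Eston: 1 of 5 neighbours < 2, below threshold.
  Marsh: 1 of 5 neighbours < 5, below threshold.
  Oakham: 2 of 6 neighbours < 5, below threshold.
  Perry: 1 of 5 neighbours < 3, below threshold.
Round 3 — no new panics; cascade stops.

3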